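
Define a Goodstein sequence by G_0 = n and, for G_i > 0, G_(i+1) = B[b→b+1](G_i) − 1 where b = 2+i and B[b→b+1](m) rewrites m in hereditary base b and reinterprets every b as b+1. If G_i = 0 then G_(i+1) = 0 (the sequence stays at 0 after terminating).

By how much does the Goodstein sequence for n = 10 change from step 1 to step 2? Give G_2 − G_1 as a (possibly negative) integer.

base 2: 10 = 2^(2 + 1) + 2; at 3: 3^(3 + 1) + 3 = 84; next = 83
base 3: 83 = 3^(3 + 1) + 2; at 4: 4^(4 + 1) + 2 = 1026; next = 1025

942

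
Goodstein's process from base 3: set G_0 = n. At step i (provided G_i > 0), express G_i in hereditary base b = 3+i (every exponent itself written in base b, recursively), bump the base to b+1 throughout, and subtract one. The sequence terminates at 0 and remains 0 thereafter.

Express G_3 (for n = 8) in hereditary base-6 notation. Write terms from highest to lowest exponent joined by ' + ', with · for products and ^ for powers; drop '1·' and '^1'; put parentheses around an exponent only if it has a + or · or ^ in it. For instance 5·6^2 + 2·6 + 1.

G_0 = 8. HB_3(8) = 2·3 + 2. Bump = 10. G_1 = 9.
G_1 = 9. HB_4(9) = 2·4 + 1. Bump = 11. G_2 = 10.
G_2 = 10. HB_5(10) = 2·5. Bump = 12. G_3 = 11.

6 + 5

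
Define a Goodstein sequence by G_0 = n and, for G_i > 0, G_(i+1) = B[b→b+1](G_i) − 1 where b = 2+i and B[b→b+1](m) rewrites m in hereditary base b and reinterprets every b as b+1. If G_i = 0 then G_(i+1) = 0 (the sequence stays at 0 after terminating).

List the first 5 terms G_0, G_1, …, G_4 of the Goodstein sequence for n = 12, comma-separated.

step 0: 12 = 2^(2 + 1) + 2^2; sub 3 for 2: 3^(3 + 1) + 3^3; = 108; G_1 = 108−1 = 107
step 1: 107 = 3^(3 + 1) + 2·3^2 + 2·3 + 2; sub 4 for 3: 4^(4 + 1) + 2·4^2 + 2·4 + 2; = 1066; G_2 = 1066−1 = 1065
step 2: 1065 = 4^(4 + 1) + 2·4^2 + 2·4 + 1; sub 5 for 4: 5^(5 + 1) + 2·5^2 + 2·5 + 1; = 15686; G_3 = 15686−1 = 15685
step 3: 15685 = 5^(5 + 1) + 2·5^2 + 2·5; sub 6 for 5: 6^(6 + 1) + 2·6^2 + 2·6; = 280020; G_4 = 280020−1 = 280019

12, 107, 1065, 15685, 280019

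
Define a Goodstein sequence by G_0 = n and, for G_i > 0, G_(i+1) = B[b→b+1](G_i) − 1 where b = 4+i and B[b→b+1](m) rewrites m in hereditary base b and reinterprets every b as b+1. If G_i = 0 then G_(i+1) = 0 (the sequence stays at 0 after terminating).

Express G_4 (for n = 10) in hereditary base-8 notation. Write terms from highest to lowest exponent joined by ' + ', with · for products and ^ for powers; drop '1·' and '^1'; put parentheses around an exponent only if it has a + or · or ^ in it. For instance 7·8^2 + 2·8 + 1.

i=0: 10 = 2·4 + 2 (b=4); 4→5: 2·5 + 2 = 12; 12−1 = 11
i=1: 11 = 2·5 + 1 (b=5); 5→6: 2·6 + 1 = 13; 13−1 = 12
i=2: 12 = 2·6 (b=6); 6→7: 2·7 = 14; 14−1 = 13
i=3: 13 = 7 + 6 (b=7); 7→8: 8 + 6 = 14; 14−1 = 13
i=4: 13 = 8 + 5 (b=8); 8→9: 9 + 5 = 14; 14−1 = 13

8 + 5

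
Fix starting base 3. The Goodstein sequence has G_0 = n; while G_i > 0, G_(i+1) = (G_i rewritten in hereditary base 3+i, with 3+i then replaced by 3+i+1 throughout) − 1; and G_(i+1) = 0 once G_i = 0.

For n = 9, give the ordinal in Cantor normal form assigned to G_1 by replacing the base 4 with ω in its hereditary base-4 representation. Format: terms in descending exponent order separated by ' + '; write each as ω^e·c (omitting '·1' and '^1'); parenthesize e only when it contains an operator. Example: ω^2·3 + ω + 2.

[0] 9 ≡ 3^2 (base 3). Lift 4: 16. −1: 15.
[1] 15 ≡ 3·4 + 3 (base 4). Lift 5: 18. −1: 17.

ω·3 + 3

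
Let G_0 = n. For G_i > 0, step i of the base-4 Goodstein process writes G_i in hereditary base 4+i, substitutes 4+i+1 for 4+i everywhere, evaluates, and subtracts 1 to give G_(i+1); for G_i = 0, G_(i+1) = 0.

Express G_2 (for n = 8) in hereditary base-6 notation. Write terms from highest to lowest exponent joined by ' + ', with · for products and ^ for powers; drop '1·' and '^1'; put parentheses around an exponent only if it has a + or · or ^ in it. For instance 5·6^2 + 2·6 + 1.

base 4: 8 = 2·4; at 5: 2·5 = 10; next = 9
base 5: 9 = 5 + 4; at 6: 6 + 4 = 10; next = 9
base 6: 9 = 6 + 3; at 7: 7 + 3 = 10; next = 9

6 + 3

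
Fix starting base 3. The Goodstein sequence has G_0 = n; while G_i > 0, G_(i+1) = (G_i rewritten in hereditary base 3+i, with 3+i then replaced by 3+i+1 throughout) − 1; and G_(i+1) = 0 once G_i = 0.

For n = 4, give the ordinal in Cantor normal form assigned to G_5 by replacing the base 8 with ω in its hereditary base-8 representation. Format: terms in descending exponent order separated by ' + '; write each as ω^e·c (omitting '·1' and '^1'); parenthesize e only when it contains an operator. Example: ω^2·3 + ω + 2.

1

step 0: 4 = 3 + 1; sub 4 for 3: 4 + 1; = 5; G_1 = 5−1 = 4
step 1: 4 = 4; sub 5 for 4: 5; = 5; G_2 = 5−1 = 4
step 2: 4 = 4; sub 6 for 5: 4; = 4; G_3 = 4−1 = 3
step 3: 3 = 3; sub 7 for 6: 3; = 3; G_4 = 3−1 = 2
step 4: 2 = 2; sub 8 for 7: 2; = 2; G_5 = 2−1 = 1
step 5: 1 = 1; sub 9 for 8: 1; = 1; G_6 = 1−1 = 0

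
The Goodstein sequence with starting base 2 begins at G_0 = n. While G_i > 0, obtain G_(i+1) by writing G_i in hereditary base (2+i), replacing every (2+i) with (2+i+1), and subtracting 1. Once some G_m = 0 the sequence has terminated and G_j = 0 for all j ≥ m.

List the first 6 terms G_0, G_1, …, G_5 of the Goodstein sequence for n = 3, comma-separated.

3, 3, 3, 2, 1, 0

step 0: 3 = 2 + 1; sub 3 for 2: 3 + 1; = 4; G_1 = 4−1 = 3
step 1: 3 = 3; sub 4 for 3: 4; = 4; G_2 = 4−1 = 3
step 2: 3 = 3; sub 5 for 4: 3; = 3; G_3 = 3−1 = 2
step 3: 2 = 2; sub 6 for 5: 2; = 2; G_4 = 2−1 = 1
step 4: 1 = 1; sub 7 for 6: 1; = 1; G_5 = 1−1 = 0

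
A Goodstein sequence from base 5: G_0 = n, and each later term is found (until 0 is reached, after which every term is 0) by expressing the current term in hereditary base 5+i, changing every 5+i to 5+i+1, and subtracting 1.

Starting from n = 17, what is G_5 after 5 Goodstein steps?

25

G_0=17  [base 5] 3·5 + 2  →[5↦6]→  3·6 + 2 = 20  −1 ⇒ G_1=19
G_1=19  [base 6] 3·6 + 1  →[6↦7]→  3·7 + 1 = 22  −1 ⇒ G_2=21
G_2=21  [base 7] 3·7  →[7↦8]→  3·8 = 24  −1 ⇒ G_3=23
G_3=23  [base 8] 2·8 + 7  →[8↦9]→  2·9 + 7 = 25  −1 ⇒ G_4=24
G_4=24  [base 9] 2·9 + 6  →[9↦10]→  2·10 + 6 = 26  −1 ⇒ G_5=25
G_5=25  [base 10] 2·10 + 5  →[10↦11]→  2·11 + 5 = 27  −1 ⇒ G_6=26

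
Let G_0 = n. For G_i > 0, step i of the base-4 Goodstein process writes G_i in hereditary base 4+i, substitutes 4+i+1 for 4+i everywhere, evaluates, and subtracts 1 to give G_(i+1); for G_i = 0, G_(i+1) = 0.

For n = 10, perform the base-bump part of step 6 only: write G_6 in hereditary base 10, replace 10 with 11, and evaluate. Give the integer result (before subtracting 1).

14

i=0: 10 = 2·4 + 2 (b=4); 4→5: 2·5 + 2 = 12; 12−1 = 11
i=1: 11 = 2·5 + 1 (b=5); 5→6: 2·6 + 1 = 13; 13−1 = 12
i=2: 12 = 2·6 (b=6); 6→7: 2·7 = 14; 14−1 = 13
i=3: 13 = 7 + 6 (b=7); 7→8: 8 + 6 = 14; 14−1 = 13
i=4: 13 = 8 + 5 (b=8); 8→9: 9 + 5 = 14; 14−1 = 13
i=5: 13 = 9 + 4 (b=9); 9→10: 10 + 4 = 14; 14−1 = 13
i=6: 13 = 10 + 3 (b=10); 10→11: 11 + 3 = 14; 14−1 = 13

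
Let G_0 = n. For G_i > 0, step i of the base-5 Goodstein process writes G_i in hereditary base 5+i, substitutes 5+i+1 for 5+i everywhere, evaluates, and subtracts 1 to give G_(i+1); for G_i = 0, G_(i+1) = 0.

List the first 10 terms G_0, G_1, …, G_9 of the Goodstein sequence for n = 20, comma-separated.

G_0 = 20. HB_5(20) = 4·5. Bump = 24. G_1 = 23.
G_1 = 23. HB_6(23) = 3·6 + 5. Bump = 26. G_2 = 25.
G_2 = 25. HB_7(25) = 3·7 + 4. Bump = 28. G_3 = 27.
G_3 = 27. HB_8(27) = 3·8 + 3. Bump = 30. G_4 = 29.
G_4 = 29. HB_9(29) = 3·9 + 2. Bump = 32. G_5 = 31.
G_5 = 31. HB_10(31) = 3·10 + 1. Bump = 34. G_6 = 33.
G_6 = 33. HB_11(33) = 3·11. Bump = 36. G_7 = 35.
G_7 = 35. HB_12(35) = 2·12 + 11. Bump = 37. G_8 = 36.
G_8 = 36. HB_13(36) = 2·13 + 10. Bump = 38. G_9 = 37.

20, 23, 25, 27, 29, 31, 33, 35, 36, 37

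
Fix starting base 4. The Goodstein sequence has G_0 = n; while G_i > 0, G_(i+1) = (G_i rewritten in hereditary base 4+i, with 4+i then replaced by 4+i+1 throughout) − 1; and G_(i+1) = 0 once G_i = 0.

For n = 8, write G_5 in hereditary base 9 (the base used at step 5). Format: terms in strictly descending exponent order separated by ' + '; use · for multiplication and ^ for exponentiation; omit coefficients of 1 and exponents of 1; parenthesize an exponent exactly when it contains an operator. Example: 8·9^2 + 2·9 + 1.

step 0: 8 = 2·4; sub 5 for 4: 2·5; = 10; G_1 = 10−1 = 9
step 1: 9 = 5 + 4; sub 6 for 5: 6 + 4; = 10; G_2 = 10−1 = 9
step 2: 9 = 6 + 3; sub 7 for 6: 7 + 3; = 10; G_3 = 10−1 = 9
step 3: 9 = 7 + 2; sub 8 for 7: 8 + 2; = 10; G_4 = 10−1 = 9
step 4: 9 = 8 + 1; sub 9 for 8: 9 + 1; = 10; G_5 = 10−1 = 9
step 5: 9 = 9; sub 10 for 9: 10; = 10; G_6 = 10−1 = 9

9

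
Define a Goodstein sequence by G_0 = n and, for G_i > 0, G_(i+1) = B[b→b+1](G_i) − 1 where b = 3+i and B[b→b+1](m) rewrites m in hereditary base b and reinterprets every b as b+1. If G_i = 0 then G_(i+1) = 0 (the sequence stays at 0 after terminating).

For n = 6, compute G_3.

7

G_0=6  [base 3] 2·3  →[3↦4]→  2·4 = 8  −1 ⇒ G_1=7
G_1=7  [base 4] 4 + 3  →[4↦5]→  5 + 3 = 8  −1 ⇒ G_2=7
G_2=7  [base 5] 5 + 2  →[5↦6]→  6 + 2 = 8  −1 ⇒ G_3=7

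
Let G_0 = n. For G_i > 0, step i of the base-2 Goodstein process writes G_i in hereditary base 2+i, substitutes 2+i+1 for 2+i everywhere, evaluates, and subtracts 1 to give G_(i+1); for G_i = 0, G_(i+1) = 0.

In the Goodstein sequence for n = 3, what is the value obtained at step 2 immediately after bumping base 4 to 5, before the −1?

3 —HB2→ 2 + 1 —bump→ 3 + 1 = 4 —(−1)→ 3
3 —HB3→ 3 —bump→ 4 = 4 —(−1)→ 3
3 —HB4→ 3 —bump→ 3 = 3 —(−1)→ 2

3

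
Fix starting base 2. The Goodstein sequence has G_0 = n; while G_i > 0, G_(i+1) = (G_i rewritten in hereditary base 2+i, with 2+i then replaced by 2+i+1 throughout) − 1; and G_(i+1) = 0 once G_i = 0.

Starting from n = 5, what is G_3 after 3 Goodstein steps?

467

G_0 = 5. HB_2(5) = 2^2 + 1. Bump = 28. G_1 = 27.
G_1 = 27. HB_3(27) = 3^3. Bump = 256. G_2 = 255.
G_2 = 255. HB_4(255) = 3·4^3 + 3·4^2 + 3·4 + 3. Bump = 468. G_3 = 467.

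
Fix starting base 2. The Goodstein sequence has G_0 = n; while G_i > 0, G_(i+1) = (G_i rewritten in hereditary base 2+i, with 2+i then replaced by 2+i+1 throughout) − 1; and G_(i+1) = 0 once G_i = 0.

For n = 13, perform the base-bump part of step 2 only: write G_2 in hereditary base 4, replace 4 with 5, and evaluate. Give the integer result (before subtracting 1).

16093

(0) 13|_2 = 2^(2 + 1) + 2^2 + 1 ↦ 3^(3 + 1) + 3^3 + 1|_3 = 109 ⇒ 108
(1) 108|_3 = 3^(3 + 1) + 3^3 ↦ 4^(4 + 1) + 4^4|_4 = 1280 ⇒ 1279
(2) 1279|_4 = 4^(4 + 1) + 3·4^3 + 3·4^2 + 3·4 + 3 ↦ 5^(5 + 1) + 3·5^3 + 3·5^2 + 3·5 + 3|_5 = 16093 ⇒ 16092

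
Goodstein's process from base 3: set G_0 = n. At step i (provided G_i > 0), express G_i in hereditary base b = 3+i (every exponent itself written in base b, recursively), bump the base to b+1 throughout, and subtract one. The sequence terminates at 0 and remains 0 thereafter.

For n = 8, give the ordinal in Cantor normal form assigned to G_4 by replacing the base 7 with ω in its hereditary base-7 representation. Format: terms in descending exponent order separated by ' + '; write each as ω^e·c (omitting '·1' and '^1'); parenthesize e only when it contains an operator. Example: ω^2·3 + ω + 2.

step 0: 8 = 2·3 + 2; sub 4 for 3: 2·4 + 2; = 10; G_1 = 10−1 = 9
step 1: 9 = 2·4 + 1; sub 5 for 4: 2·5 + 1; = 11; G_2 = 11−1 = 10
step 2: 10 = 2·5; sub 6 for 5: 2·6; = 12; G_3 = 12−1 = 11
step 3: 11 = 6 + 5; sub 7 for 6: 7 + 5; = 12; G_4 = 12−1 = 11
step 4: 11 = 7 + 4; sub 8 for 7: 8 + 4; = 12; G_5 = 12−1 = 11

ω + 4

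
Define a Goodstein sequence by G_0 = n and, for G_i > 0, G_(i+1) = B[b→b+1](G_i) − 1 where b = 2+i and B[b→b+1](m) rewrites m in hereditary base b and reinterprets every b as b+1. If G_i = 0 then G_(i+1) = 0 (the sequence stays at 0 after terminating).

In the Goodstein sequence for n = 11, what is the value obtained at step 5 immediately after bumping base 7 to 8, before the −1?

134217728

i=0: 11 = 2^(2 + 1) + 2 + 1 (b=2); 2→3: 3^(3 + 1) + 3 + 1 = 85; 85−1 = 84
i=1: 84 = 3^(3 + 1) + 3 (b=3); 3→4: 4^(4 + 1) + 4 = 1028; 1028−1 = 1027
i=2: 1027 = 4^(4 + 1) + 3 (b=4); 4→5: 5^(5 + 1) + 3 = 15628; 15628−1 = 15627
i=3: 15627 = 5^(5 + 1) + 2 (b=5); 5→6: 6^(6 + 1) + 2 = 279938; 279938−1 = 279937
i=4: 279937 = 6^(6 + 1) + 1 (b=6); 6→7: 7^(7 + 1) + 1 = 5764802; 5764802−1 = 5764801
i=5: 5764801 = 7^(7 + 1) (b=7); 7→8: 8^(8 + 1) = 134217728; 134217728−1 = 134217727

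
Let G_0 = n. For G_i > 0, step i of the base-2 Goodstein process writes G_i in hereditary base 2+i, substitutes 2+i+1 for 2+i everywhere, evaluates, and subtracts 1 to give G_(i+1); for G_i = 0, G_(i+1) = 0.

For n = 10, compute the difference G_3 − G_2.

14600

G_0 = 10. HB_2(10) = 2^(2 + 1) + 2. Bump = 84. G_1 = 83.
G_1 = 83. HB_3(83) = 3^(3 + 1) + 2. Bump = 1026. G_2 = 1025.
G_2 = 1025. HB_4(1025) = 4^(4 + 1) + 1. Bump = 15626. G_3 = 15625.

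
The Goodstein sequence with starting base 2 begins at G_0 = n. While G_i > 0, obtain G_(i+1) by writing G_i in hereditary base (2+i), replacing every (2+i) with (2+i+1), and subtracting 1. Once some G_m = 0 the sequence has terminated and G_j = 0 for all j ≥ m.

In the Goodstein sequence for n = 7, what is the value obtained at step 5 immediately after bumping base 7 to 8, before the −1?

step 0: 7 = 2^2 + 2 + 1; sub 3 for 2: 3^3 + 3 + 1; = 31; G_1 = 31−1 = 30
step 1: 30 = 3^3 + 3; sub 4 for 3: 4^4 + 4; = 260; G_2 = 260−1 = 259
step 2: 259 = 4^4 + 3; sub 5 for 4: 5^5 + 3; = 3128; G_3 = 3128−1 = 3127
step 3: 3127 = 5^5 + 2; sub 6 for 5: 6^6 + 2; = 46658; G_4 = 46658−1 = 46657
step 4: 46657 = 6^6 + 1; sub 7 for 6: 7^7 + 1; = 823544; G_5 = 823544−1 = 823543
step 5: 823543 = 7^7; sub 8 for 7: 8^8; = 16777216; G_6 = 16777216−1 = 16777215

16777216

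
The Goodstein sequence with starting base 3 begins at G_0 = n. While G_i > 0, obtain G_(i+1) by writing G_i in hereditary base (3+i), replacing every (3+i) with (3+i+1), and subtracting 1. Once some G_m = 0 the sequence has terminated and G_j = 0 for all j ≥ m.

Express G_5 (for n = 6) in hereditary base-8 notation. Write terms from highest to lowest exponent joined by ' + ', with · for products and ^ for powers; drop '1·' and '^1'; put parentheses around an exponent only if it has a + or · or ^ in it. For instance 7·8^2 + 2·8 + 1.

7

[0] 6 ≡ 2·3 (base 3). Lift 4: 8. −1: 7.
[1] 7 ≡ 4 + 3 (base 4). Lift 5: 8. −1: 7.
[2] 7 ≡ 5 + 2 (base 5). Lift 6: 8. −1: 7.
[3] 7 ≡ 6 + 1 (base 6). Lift 7: 8. −1: 7.
[4] 7 ≡ 7 (base 7). Lift 8: 8. −1: 7.
[5] 7 ≡ 7 (base 8). Lift 9: 7. −1: 6.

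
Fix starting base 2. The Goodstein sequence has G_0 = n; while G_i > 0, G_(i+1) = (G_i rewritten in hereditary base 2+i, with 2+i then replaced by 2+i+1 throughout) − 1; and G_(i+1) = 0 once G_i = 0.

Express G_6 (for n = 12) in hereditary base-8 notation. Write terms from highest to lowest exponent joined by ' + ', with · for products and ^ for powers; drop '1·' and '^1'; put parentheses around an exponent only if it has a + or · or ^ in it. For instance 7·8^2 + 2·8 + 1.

8^(8 + 1) + 2·8^2 + 8 + 3

G_0=12  [base 2] 2^(2 + 1) + 2^2  →[2↦3]→  3^(3 + 1) + 3^3 = 108  −1 ⇒ G_1=107
G_1=107  [base 3] 3^(3 + 1) + 2·3^2 + 2·3 + 2  →[3↦4]→  4^(4 + 1) + 2·4^2 + 2·4 + 2 = 1066  −1 ⇒ G_2=1065
G_2=1065  [base 4] 4^(4 + 1) + 2·4^2 + 2·4 + 1  →[4↦5]→  5^(5 + 1) + 2·5^2 + 2·5 + 1 = 15686  −1 ⇒ G_3=15685
G_3=15685  [base 5] 5^(5 + 1) + 2·5^2 + 2·5  →[5↦6]→  6^(6 + 1) + 2·6^2 + 2·6 = 280020  −1 ⇒ G_4=280019
G_4=280019  [base 6] 6^(6 + 1) + 2·6^2 + 6 + 5  →[6↦7]→  7^(7 + 1) + 2·7^2 + 7 + 5 = 5764911  −1 ⇒ G_5=5764910
G_5=5764910  [base 7] 7^(7 + 1) + 2·7^2 + 7 + 4  →[7↦8]→  8^(8 + 1) + 2·8^2 + 8 + 4 = 134217868  −1 ⇒ G_6=134217867
G_6=134217867  [base 8] 8^(8 + 1) + 2·8^2 + 8 + 3  →[8↦9]→  9^(9 + 1) + 2·9^2 + 9 + 3 = 3486784575  −1 ⇒ G_7=3486784574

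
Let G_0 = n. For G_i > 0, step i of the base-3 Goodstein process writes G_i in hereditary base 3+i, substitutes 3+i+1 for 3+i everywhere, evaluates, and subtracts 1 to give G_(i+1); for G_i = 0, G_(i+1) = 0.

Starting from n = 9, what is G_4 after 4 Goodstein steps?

21

9 —HB3→ 3^2 —bump→ 4^2 = 16 —(−1)→ 15
15 —HB4→ 3·4 + 3 —bump→ 3·5 + 3 = 18 —(−1)→ 17
17 —HB5→ 3·5 + 2 —bump→ 3·6 + 2 = 20 —(−1)→ 19
19 —HB6→ 3·6 + 1 —bump→ 3·7 + 1 = 22 —(−1)→ 21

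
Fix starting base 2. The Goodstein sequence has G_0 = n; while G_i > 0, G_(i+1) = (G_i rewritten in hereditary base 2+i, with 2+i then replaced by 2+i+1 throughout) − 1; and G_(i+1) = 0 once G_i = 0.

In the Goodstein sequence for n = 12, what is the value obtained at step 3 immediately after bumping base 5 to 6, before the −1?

280020

G_0 = 12. HB_2(12) = 2^(2 + 1) + 2^2. Bump = 108. G_1 = 107.
G_1 = 107. HB_3(107) = 3^(3 + 1) + 2·3^2 + 2·3 + 2. Bump = 1066. G_2 = 1065.
G_2 = 1065. HB_4(1065) = 4^(4 + 1) + 2·4^2 + 2·4 + 1. Bump = 15686. G_3 = 15685.
G_3 = 15685. HB_5(15685) = 5^(5 + 1) + 2·5^2 + 2·5. Bump = 280020. G_4 = 280019.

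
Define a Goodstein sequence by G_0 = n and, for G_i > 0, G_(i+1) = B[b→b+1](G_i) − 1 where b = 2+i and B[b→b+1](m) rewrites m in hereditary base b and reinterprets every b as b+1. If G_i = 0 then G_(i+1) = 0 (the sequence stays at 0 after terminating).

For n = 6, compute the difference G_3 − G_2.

2868

base 2: 6 = 2^2 + 2; at 3: 3^3 + 3 = 30; next = 29
base 3: 29 = 3^3 + 2; at 4: 4^4 + 2 = 258; next = 257
base 4: 257 = 4^4 + 1; at 5: 5^5 + 1 = 3126; next = 3125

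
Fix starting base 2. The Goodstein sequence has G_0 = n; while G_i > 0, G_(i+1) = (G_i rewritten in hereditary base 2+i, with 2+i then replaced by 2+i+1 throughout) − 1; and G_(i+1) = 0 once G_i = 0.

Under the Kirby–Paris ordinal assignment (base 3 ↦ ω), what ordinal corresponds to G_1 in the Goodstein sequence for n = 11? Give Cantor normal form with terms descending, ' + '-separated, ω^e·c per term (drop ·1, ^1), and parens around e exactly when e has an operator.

ω^(ω + 1) + ω

step 0: 11 = 2^(2 + 1) + 2 + 1; sub 3 for 2: 3^(3 + 1) + 3 + 1; = 85; G_1 = 85−1 = 84
step 1: 84 = 3^(3 + 1) + 3; sub 4 for 3: 4^(4 + 1) + 4; = 1028; G_2 = 1028−1 = 1027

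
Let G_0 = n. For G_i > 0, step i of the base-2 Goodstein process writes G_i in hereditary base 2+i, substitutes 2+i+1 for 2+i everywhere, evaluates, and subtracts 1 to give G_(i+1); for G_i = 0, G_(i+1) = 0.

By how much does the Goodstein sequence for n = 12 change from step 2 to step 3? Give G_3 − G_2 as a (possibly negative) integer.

G_0 = 12. HB_2(12) = 2^(2 + 1) + 2^2. Bump = 108. G_1 = 107.
G_1 = 107. HB_3(107) = 3^(3 + 1) + 2·3^2 + 2·3 + 2. Bump = 1066. G_2 = 1065.
G_2 = 1065. HB_4(1065) = 4^(4 + 1) + 2·4^2 + 2·4 + 1. Bump = 15686. G_3 = 15685.

14620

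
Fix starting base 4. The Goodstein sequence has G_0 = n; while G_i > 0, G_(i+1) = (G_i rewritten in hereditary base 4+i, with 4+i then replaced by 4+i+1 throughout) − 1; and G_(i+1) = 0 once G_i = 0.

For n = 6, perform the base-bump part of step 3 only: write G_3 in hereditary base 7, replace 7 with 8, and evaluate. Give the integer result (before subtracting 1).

i=0: 6 = 4 + 2 (b=4); 4→5: 5 + 2 = 7; 7−1 = 6
i=1: 6 = 5 + 1 (b=5); 5→6: 6 + 1 = 7; 7−1 = 6
i=2: 6 = 6 (b=6); 6→7: 7 = 7; 7−1 = 6

6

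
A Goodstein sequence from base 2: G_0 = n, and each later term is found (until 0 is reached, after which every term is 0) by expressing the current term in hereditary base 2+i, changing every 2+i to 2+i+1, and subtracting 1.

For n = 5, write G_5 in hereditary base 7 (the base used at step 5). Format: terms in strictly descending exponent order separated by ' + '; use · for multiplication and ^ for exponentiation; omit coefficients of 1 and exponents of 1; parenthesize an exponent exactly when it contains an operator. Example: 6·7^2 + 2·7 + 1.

step 0: 5 = 2^2 + 1; sub 3 for 2: 3^3 + 1; = 28; G_1 = 28−1 = 27
step 1: 27 = 3^3; sub 4 for 3: 4^4; = 256; G_2 = 256−1 = 255
step 2: 255 = 3·4^3 + 3·4^2 + 3·4 + 3; sub 5 for 4: 3·5^3 + 3·5^2 + 3·5 + 3; = 468; G_3 = 468−1 = 467
step 3: 467 = 3·5^3 + 3·5^2 + 3·5 + 2; sub 6 for 5: 3·6^3 + 3·6^2 + 3·6 + 2; = 776; G_4 = 776−1 = 775
step 4: 775 = 3·6^3 + 3·6^2 + 3·6 + 1; sub 7 for 6: 3·7^3 + 3·7^2 + 3·7 + 1; = 1198; G_5 = 1198−1 = 1197
step 5: 1197 = 3·7^3 + 3·7^2 + 3·7; sub 8 for 7: 3·8^3 + 3·8^2 + 3·8; = 1752; G_6 = 1752−1 = 1751

3·7^3 + 3·7^2 + 3·7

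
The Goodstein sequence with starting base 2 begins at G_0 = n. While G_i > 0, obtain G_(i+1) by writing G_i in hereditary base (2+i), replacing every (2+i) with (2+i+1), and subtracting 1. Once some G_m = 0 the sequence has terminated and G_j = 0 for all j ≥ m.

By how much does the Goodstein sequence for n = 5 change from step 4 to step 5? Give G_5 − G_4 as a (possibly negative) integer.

422

base 2: 5 = 2^2 + 1; at 3: 3^3 + 1 = 28; next = 27
base 3: 27 = 3^3; at 4: 4^4 = 256; next = 255
base 4: 255 = 3·4^3 + 3·4^2 + 3·4 + 3; at 5: 3·5^3 + 3·5^2 + 3·5 + 3 = 468; next = 467
base 5: 467 = 3·5^3 + 3·5^2 + 3·5 + 2; at 6: 3·6^3 + 3·6^2 + 3·6 + 2 = 776; next = 775
base 6: 775 = 3·6^3 + 3·6^2 + 3·6 + 1; at 7: 3·7^3 + 3·7^2 + 3·7 + 1 = 1198; next = 1197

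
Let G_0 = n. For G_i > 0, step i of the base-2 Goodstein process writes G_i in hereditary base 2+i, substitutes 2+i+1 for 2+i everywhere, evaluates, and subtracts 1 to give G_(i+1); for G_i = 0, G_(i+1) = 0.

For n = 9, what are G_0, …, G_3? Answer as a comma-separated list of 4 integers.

i=0: 9 = 2^(2 + 1) + 1 (b=2); 2→3: 3^(3 + 1) + 1 = 82; 82−1 = 81
i=1: 81 = 3^(3 + 1) (b=3); 3→4: 4^(4 + 1) = 1024; 1024−1 = 1023
i=2: 1023 = 3·4^4 + 3·4^3 + 3·4^2 + 3·4 + 3 (b=4); 4→5: 3·5^5 + 3·5^3 + 3·5^2 + 3·5 + 3 = 9843; 9843−1 = 9842

9, 81, 1023, 9842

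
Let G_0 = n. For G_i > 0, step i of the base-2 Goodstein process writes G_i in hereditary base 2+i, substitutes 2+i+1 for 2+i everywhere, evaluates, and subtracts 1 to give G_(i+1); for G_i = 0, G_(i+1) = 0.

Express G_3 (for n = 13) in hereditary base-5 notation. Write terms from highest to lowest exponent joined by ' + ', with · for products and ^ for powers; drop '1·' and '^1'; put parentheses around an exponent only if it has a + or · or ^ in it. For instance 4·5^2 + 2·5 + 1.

5^(5 + 1) + 3·5^3 + 3·5^2 + 3·5 + 2

13 —HB2→ 2^(2 + 1) + 2^2 + 1 —bump→ 3^(3 + 1) + 3^3 + 1 = 109 —(−1)→ 108
108 —HB3→ 3^(3 + 1) + 3^3 —bump→ 4^(4 + 1) + 4^4 = 1280 —(−1)→ 1279
1279 —HB4→ 4^(4 + 1) + 3·4^3 + 3·4^2 + 3·4 + 3 —bump→ 5^(5 + 1) + 3·5^3 + 3·5^2 + 3·5 + 3 = 16093 —(−1)→ 16092
16092 —HB5→ 5^(5 + 1) + 3·5^3 + 3·5^2 + 3·5 + 2 —bump→ 6^(6 + 1) + 3·6^3 + 3·6^2 + 3·6 + 2 = 280712 —(−1)→ 280711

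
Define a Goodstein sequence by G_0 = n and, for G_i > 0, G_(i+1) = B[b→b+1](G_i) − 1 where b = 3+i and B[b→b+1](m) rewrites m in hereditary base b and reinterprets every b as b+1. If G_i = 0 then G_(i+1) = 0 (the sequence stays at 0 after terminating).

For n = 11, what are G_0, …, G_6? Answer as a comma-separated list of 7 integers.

11, 17, 25, 35, 39, 43, 47

step 0: 11 = 3^2 + 2; sub 4 for 3: 4^2 + 2; = 18; G_1 = 18−1 = 17
step 1: 17 = 4^2 + 1; sub 5 for 4: 5^2 + 1; = 26; G_2 = 26−1 = 25
step 2: 25 = 5^2; sub 6 for 5: 6^2; = 36; G_3 = 36−1 = 35
step 3: 35 = 5·6 + 5; sub 7 for 6: 5·7 + 5; = 40; G_4 = 40−1 = 39
step 4: 39 = 5·7 + 4; sub 8 for 7: 5·8 + 4; = 44; G_5 = 44−1 = 43
step 5: 43 = 5·8 + 3; sub 9 for 8: 5·9 + 3; = 48; G_6 = 48−1 = 47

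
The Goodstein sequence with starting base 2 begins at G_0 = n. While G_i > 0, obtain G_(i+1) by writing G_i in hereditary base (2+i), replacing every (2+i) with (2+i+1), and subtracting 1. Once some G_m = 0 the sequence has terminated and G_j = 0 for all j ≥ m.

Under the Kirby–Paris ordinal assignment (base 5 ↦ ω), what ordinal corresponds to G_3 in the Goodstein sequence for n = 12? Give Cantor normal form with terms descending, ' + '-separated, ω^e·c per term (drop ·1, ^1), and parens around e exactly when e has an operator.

base 2: 12 = 2^(2 + 1) + 2^2; at 3: 3^(3 + 1) + 3^3 = 108; next = 107
base 3: 107 = 3^(3 + 1) + 2·3^2 + 2·3 + 2; at 4: 4^(4 + 1) + 2·4^2 + 2·4 + 2 = 1066; next = 1065
base 4: 1065 = 4^(4 + 1) + 2·4^2 + 2·4 + 1; at 5: 5^(5 + 1) + 2·5^2 + 2·5 + 1 = 15686; next = 15685

ω^(ω + 1) + ω^2·2 + ω·2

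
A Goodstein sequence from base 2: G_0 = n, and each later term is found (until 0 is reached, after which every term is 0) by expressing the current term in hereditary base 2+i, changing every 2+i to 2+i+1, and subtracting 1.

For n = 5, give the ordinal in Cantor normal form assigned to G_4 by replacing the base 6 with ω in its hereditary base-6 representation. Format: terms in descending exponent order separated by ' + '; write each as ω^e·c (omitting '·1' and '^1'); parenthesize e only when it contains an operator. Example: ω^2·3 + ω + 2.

ω^3·3 + ω^2·3 + ω·3 + 1

G_0 = 5. HB_2(5) = 2^2 + 1. Bump = 28. G_1 = 27.
G_1 = 27. HB_3(27) = 3^3. Bump = 256. G_2 = 255.
G_2 = 255. HB_4(255) = 3·4^3 + 3·4^2 + 3·4 + 3. Bump = 468. G_3 = 467.
G_3 = 467. HB_5(467) = 3·5^3 + 3·5^2 + 3·5 + 2. Bump = 776. G_4 = 775.
G_4 = 775. HB_6(775) = 3·6^3 + 3·6^2 + 3·6 + 1. Bump = 1198. G_5 = 1197.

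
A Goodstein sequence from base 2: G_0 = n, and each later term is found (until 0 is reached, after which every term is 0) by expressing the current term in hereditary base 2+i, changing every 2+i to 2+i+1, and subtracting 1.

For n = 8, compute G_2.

553

[0] 8 ≡ 2^(2 + 1) (base 2). Lift 3: 81. −1: 80.
[1] 80 ≡ 2·3^3 + 2·3^2 + 2·3 + 2 (base 3). Lift 4: 554. −1: 553.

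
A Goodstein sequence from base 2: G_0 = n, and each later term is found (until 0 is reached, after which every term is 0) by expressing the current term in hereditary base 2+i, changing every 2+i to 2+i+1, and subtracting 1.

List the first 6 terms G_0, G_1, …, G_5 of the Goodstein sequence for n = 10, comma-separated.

10, 83, 1025, 15625, 279935, 4215754

G_0 = 10. HB_2(10) = 2^(2 + 1) + 2. Bump = 84. G_1 = 83.
G_1 = 83. HB_3(83) = 3^(3 + 1) + 2. Bump = 1026. G_2 = 1025.
G_2 = 1025. HB_4(1025) = 4^(4 + 1) + 1. Bump = 15626. G_3 = 15625.
G_3 = 15625. HB_5(15625) = 5^(5 + 1). Bump = 279936. G_4 = 279935.
G_4 = 279935. HB_6(279935) = 5·6^6 + 5·6^5 + 5·6^4 + 5·6^3 + 5·6^2 + 5·6 + 5. Bump = 4215755. G_5 = 4215754.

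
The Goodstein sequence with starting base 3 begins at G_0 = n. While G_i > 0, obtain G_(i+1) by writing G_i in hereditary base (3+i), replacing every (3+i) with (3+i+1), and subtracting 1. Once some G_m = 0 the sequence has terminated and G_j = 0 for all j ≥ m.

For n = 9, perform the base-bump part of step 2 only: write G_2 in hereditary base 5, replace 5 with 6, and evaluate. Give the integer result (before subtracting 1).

[0] 9 ≡ 3^2 (base 3). Lift 4: 16. −1: 15.
[1] 15 ≡ 3·4 + 3 (base 4). Lift 5: 18. −1: 17.
[2] 17 ≡ 3·5 + 2 (base 5). Lift 6: 20. −1: 19.

20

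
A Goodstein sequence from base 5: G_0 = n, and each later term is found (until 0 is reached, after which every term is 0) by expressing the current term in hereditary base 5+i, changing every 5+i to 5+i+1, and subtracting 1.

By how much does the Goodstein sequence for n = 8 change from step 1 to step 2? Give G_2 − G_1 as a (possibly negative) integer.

[0] 8 ≡ 5 + 3 (base 5). Lift 6: 9. −1: 8.
[1] 8 ≡ 6 + 2 (base 6). Lift 7: 9. −1: 8.

0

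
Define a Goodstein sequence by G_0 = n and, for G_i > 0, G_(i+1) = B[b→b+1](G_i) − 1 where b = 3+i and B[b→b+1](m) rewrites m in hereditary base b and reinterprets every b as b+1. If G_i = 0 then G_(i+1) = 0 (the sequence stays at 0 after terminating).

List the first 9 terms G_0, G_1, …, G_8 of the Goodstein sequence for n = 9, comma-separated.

9, 15, 17, 19, 21, 23, 24, 25, 26

base 3: 9 = 3^2; at 4: 4^2 = 16; next = 15
base 4: 15 = 3·4 + 3; at 5: 3·5 + 3 = 18; next = 17
base 5: 17 = 3·5 + 2; at 6: 3·6 + 2 = 20; next = 19
base 6: 19 = 3·6 + 1; at 7: 3·7 + 1 = 22; next = 21
base 7: 21 = 3·7; at 8: 3·8 = 24; next = 23
base 8: 23 = 2·8 + 7; at 9: 2·9 + 7 = 25; next = 24
base 9: 24 = 2·9 + 6; at 10: 2·10 + 6 = 26; next = 25
base 10: 25 = 2·10 + 5; at 11: 2·11 + 5 = 27; next = 26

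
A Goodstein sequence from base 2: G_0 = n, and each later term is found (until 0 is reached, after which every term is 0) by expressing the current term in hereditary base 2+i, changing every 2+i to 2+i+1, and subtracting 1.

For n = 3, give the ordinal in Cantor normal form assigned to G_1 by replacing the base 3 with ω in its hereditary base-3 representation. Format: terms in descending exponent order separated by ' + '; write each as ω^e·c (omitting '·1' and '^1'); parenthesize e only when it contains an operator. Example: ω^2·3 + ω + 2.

i=0: 3 = 2 + 1 (b=2); 2→3: 3 + 1 = 4; 4−1 = 3
i=1: 3 = 3 (b=3); 3→4: 4 = 4; 4−1 = 3

ω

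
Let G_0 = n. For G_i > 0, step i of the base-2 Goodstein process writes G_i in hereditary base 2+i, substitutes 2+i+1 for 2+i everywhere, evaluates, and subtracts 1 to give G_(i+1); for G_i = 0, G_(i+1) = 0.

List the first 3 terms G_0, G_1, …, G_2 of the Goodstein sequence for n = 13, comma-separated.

[0] 13 ≡ 2^(2 + 1) + 2^2 + 1 (base 2). Lift 3: 109. −1: 108.
[1] 108 ≡ 3^(3 + 1) + 3^3 (base 3). Lift 4: 1280. −1: 1279.

13, 108, 1279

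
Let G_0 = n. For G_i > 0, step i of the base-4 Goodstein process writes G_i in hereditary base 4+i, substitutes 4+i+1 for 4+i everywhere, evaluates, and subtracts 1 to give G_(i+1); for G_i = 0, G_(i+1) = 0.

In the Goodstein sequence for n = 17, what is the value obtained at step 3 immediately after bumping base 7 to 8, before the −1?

44

base 4: 17 = 4^2 + 1; at 5: 5^2 + 1 = 26; next = 25
base 5: 25 = 5^2; at 6: 6^2 = 36; next = 35
base 6: 35 = 5·6 + 5; at 7: 5·7 + 5 = 40; next = 39
base 7: 39 = 5·7 + 4; at 8: 5·8 + 4 = 44; next = 43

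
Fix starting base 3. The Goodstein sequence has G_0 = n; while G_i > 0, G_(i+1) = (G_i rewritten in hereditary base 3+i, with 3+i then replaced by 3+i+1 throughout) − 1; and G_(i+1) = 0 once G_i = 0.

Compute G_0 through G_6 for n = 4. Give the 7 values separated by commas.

i=0: 4 = 3 + 1 (b=3); 3→4: 4 + 1 = 5; 5−1 = 4
i=1: 4 = 4 (b=4); 4→5: 5 = 5; 5−1 = 4
i=2: 4 = 4 (b=5); 5→6: 4 = 4; 4−1 = 3
i=3: 3 = 3 (b=6); 6→7: 3 = 3; 3−1 = 2
i=4: 2 = 2 (b=7); 7→8: 2 = 2; 2−1 = 1
i=5: 1 = 1 (b=8); 8→9: 1 = 1; 1−1 = 0

4, 4, 4, 3, 2, 1, 0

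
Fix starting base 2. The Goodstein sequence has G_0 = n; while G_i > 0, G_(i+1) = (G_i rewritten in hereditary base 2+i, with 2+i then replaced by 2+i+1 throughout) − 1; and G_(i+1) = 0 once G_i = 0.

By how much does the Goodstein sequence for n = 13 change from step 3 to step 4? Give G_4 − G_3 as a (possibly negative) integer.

264619

G_0=13  [base 2] 2^(2 + 1) + 2^2 + 1  →[2↦3]→  3^(3 + 1) + 3^3 + 1 = 109  −1 ⇒ G_1=108
G_1=108  [base 3] 3^(3 + 1) + 3^3  →[3↦4]→  4^(4 + 1) + 4^4 = 1280  −1 ⇒ G_2=1279
G_2=1279  [base 4] 4^(4 + 1) + 3·4^3 + 3·4^2 + 3·4 + 3  →[4↦5]→  5^(5 + 1) + 3·5^3 + 3·5^2 + 3·5 + 3 = 16093  −1 ⇒ G_3=16092
G_3=16092  [base 5] 5^(5 + 1) + 3·5^3 + 3·5^2 + 3·5 + 2  →[5↦6]→  6^(6 + 1) + 3·6^3 + 3·6^2 + 3·6 + 2 = 280712  −1 ⇒ G_4=280711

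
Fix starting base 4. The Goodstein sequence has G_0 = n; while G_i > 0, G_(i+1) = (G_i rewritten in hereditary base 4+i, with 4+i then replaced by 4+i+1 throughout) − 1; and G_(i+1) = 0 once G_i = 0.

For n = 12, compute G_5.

18

base 4: 12 = 3·4; at 5: 3·5 = 15; next = 14
base 5: 14 = 2·5 + 4; at 6: 2·6 + 4 = 16; next = 15
base 6: 15 = 2·6 + 3; at 7: 2·7 + 3 = 17; next = 16
base 7: 16 = 2·7 + 2; at 8: 2·8 + 2 = 18; next = 17
base 8: 17 = 2·8 + 1; at 9: 2·9 + 1 = 19; next = 18
base 9: 18 = 2·9; at 10: 2·10 = 20; next = 19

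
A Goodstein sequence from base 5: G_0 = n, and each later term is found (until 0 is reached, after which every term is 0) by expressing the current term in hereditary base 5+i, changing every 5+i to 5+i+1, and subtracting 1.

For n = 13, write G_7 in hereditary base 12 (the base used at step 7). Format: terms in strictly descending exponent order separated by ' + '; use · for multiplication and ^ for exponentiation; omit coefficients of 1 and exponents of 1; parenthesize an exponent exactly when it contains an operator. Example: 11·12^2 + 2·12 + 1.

12 + 5

[0] 13 ≡ 2·5 + 3 (base 5). Lift 6: 15. −1: 14.
[1] 14 ≡ 2·6 + 2 (base 6). Lift 7: 16. −1: 15.
[2] 15 ≡ 2·7 + 1 (base 7). Lift 8: 17. −1: 16.
[3] 16 ≡ 2·8 (base 8). Lift 9: 18. −1: 17.
[4] 17 ≡ 9 + 8 (base 9). Lift 10: 18. −1: 17.
[5] 17 ≡ 10 + 7 (base 10). Lift 11: 18. −1: 17.
[6] 17 ≡ 11 + 6 (base 11). Lift 12: 18. −1: 17.
[7] 17 ≡ 12 + 5 (base 12). Lift 13: 18. −1: 17.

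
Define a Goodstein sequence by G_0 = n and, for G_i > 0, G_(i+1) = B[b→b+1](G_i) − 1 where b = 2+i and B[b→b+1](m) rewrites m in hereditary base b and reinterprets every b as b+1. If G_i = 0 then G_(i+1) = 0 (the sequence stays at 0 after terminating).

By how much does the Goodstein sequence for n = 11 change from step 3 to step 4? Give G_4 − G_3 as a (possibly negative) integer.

base 2: 11 = 2^(2 + 1) + 2 + 1; at 3: 3^(3 + 1) + 3 + 1 = 85; next = 84
base 3: 84 = 3^(3 + 1) + 3; at 4: 4^(4 + 1) + 4 = 1028; next = 1027
base 4: 1027 = 4^(4 + 1) + 3; at 5: 5^(5 + 1) + 3 = 15628; next = 15627
base 5: 15627 = 5^(5 + 1) + 2; at 6: 6^(6 + 1) + 2 = 279938; next = 279937

264310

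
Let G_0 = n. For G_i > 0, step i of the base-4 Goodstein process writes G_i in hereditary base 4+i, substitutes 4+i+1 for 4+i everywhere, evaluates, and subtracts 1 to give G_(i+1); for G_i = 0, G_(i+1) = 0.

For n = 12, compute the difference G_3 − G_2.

1

step 0: 12 = 3·4; sub 5 for 4: 3·5; = 15; G_1 = 15−1 = 14
step 1: 14 = 2·5 + 4; sub 6 for 5: 2·6 + 4; = 16; G_2 = 16−1 = 15
step 2: 15 = 2·6 + 3; sub 7 for 6: 2·7 + 3; = 17; G_3 = 17−1 = 16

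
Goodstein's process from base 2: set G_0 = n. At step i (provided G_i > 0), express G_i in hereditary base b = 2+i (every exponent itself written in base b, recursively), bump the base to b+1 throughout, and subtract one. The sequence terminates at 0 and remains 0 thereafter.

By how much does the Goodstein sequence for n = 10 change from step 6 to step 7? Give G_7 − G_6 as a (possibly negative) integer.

[0] 10 ≡ 2^(2 + 1) + 2 (base 2). Lift 3: 84. −1: 83.
[1] 83 ≡ 3^(3 + 1) + 2 (base 3). Lift 4: 1026. −1: 1025.
[2] 1025 ≡ 4^(4 + 1) + 1 (base 4). Lift 5: 15626. −1: 15625.
[3] 15625 ≡ 5^(5 + 1) (base 5). Lift 6: 279936. −1: 279935.
[4] 279935 ≡ 5·6^6 + 5·6^5 + 5·6^4 + 5·6^3 + 5·6^2 + 5·6 + 5 (base 6). Lift 7: 4215755. −1: 4215754.
[5] 4215754 ≡ 5·7^7 + 5·7^5 + 5·7^4 + 5·7^3 + 5·7^2 + 5·7 + 4 (base 7). Lift 8: 84073324. −1: 84073323.
[6] 84073323 ≡ 5·8^8 + 5·8^5 + 5·8^4 + 5·8^3 + 5·8^2 + 5·8 + 3 (base 8). Lift 9: 1937434593. −1: 1937434592.

1853361269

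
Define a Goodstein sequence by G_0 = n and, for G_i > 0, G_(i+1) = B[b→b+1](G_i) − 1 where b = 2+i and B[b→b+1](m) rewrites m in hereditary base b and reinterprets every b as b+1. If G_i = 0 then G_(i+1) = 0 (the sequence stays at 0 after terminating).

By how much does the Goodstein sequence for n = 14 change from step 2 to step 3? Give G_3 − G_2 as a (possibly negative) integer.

step 0: 14 = 2^(2 + 1) + 2^2 + 2; sub 3 for 2: 3^(3 + 1) + 3^3 + 3; = 111; G_1 = 111−1 = 110
step 1: 110 = 3^(3 + 1) + 3^3 + 2; sub 4 for 3: 4^(4 + 1) + 4^4 + 2; = 1282; G_2 = 1282−1 = 1281
step 2: 1281 = 4^(4 + 1) + 4^4 + 1; sub 5 for 4: 5^(5 + 1) + 5^5 + 1; = 18751; G_3 = 18751−1 = 18750

17469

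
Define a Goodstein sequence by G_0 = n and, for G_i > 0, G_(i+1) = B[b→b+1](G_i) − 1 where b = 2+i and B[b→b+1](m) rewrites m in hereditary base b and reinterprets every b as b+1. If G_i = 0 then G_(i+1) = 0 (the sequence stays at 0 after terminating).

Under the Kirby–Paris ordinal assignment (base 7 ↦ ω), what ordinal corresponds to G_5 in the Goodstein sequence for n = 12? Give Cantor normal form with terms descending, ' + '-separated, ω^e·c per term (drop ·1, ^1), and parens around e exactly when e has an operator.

i=0: 12 = 2^(2 + 1) + 2^2 (b=2); 2→3: 3^(3 + 1) + 3^3 = 108; 108−1 = 107
i=1: 107 = 3^(3 + 1) + 2·3^2 + 2·3 + 2 (b=3); 3→4: 4^(4 + 1) + 2·4^2 + 2·4 + 2 = 1066; 1066−1 = 1065
i=2: 1065 = 4^(4 + 1) + 2·4^2 + 2·4 + 1 (b=4); 4→5: 5^(5 + 1) + 2·5^2 + 2·5 + 1 = 15686; 15686−1 = 15685
i=3: 15685 = 5^(5 + 1) + 2·5^2 + 2·5 (b=5); 5→6: 6^(6 + 1) + 2·6^2 + 2·6 = 280020; 280020−1 = 280019
i=4: 280019 = 6^(6 + 1) + 2·6^2 + 6 + 5 (b=6); 6→7: 7^(7 + 1) + 2·7^2 + 7 + 5 = 5764911; 5764911−1 = 5764910
i=5: 5764910 = 7^(7 + 1) + 2·7^2 + 7 + 4 (b=7); 7→8: 8^(8 + 1) + 2·8^2 + 8 + 4 = 134217868; 134217868−1 = 134217867

ω^(ω + 1) + ω^2·2 + ω + 4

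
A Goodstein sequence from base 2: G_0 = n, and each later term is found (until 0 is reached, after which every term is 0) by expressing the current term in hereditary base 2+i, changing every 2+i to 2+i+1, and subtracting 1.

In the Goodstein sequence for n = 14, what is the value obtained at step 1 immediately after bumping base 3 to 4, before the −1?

1282

(0) 14|_2 = 2^(2 + 1) + 2^2 + 2 ↦ 3^(3 + 1) + 3^3 + 3|_3 = 111 ⇒ 110
(1) 110|_3 = 3^(3 + 1) + 3^3 + 2 ↦ 4^(4 + 1) + 4^4 + 2|_4 = 1282 ⇒ 1281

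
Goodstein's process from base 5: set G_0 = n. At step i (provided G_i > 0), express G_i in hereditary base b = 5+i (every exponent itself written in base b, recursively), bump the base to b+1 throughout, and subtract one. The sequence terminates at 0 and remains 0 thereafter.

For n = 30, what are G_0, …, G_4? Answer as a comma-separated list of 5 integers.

30, 41, 53, 67, 83

30 —HB5→ 5^2 + 5 —bump→ 6^2 + 6 = 42 —(−1)→ 41
41 —HB6→ 6^2 + 5 —bump→ 7^2 + 5 = 54 —(−1)→ 53
53 —HB7→ 7^2 + 4 —bump→ 8^2 + 4 = 68 —(−1)→ 67
67 —HB8→ 8^2 + 3 —bump→ 9^2 + 3 = 84 —(−1)→ 83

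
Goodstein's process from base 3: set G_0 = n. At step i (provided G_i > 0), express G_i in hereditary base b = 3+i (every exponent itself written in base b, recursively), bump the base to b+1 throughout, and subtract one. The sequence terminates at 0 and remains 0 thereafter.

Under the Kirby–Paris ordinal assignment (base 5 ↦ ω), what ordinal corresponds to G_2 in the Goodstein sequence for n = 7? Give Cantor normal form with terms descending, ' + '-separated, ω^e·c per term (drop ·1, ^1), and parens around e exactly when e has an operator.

step 0: 7 = 2·3 + 1; sub 4 for 3: 2·4 + 1; = 9; G_1 = 9−1 = 8
step 1: 8 = 2·4; sub 5 for 4: 2·5; = 10; G_2 = 10−1 = 9
step 2: 9 = 5 + 4; sub 6 for 5: 6 + 4; = 10; G_3 = 10−1 = 9

ω + 4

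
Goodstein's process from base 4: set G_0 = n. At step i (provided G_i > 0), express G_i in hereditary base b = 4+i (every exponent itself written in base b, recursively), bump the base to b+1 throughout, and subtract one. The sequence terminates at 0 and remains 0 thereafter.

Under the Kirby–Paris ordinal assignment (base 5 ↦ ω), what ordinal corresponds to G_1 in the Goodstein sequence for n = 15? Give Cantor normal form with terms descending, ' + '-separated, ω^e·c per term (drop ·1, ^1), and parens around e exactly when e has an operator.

ω·3 + 2

[0] 15 ≡ 3·4 + 3 (base 4). Lift 5: 18. −1: 17.
[1] 17 ≡ 3·5 + 2 (base 5). Lift 6: 20. −1: 19.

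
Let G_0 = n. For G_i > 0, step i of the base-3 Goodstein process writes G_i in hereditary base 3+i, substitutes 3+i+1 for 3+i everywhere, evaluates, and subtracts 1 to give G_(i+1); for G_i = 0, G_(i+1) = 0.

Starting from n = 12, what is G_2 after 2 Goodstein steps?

27

G_0 = 12. HB_3(12) = 3^2 + 3. Bump = 20. G_1 = 19.
G_1 = 19. HB_4(19) = 4^2 + 3. Bump = 28. G_2 = 27.
G_2 = 27. HB_5(27) = 5^2 + 2. Bump = 38. G_3 = 37.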